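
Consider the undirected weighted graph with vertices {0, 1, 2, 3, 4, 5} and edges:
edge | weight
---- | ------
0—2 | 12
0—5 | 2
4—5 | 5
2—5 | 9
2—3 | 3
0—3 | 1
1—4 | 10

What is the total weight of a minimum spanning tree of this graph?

Prim, starting at 2.
Step 1: frontier [2—3 3, 2—5 9, 0—2 12] → take 2—3 (3); add 3.
Step 2: frontier [2—5 9, 0—2 12, 0—3 1] → take 0—3 (1); add 0.
Step 3: frontier [0—5 2, 2—5 9] → take 0—5 (2); add 5.
Step 4: frontier [4—5 5] → take 4—5 (5); add 4.
Step 5: frontier [1—4 10] → take 1—4 (10); add 1.
MST edges: 2—3, 0—3, 0—5, 4—5, 1—4; total weight 3+1+2+5+10 = 21.

21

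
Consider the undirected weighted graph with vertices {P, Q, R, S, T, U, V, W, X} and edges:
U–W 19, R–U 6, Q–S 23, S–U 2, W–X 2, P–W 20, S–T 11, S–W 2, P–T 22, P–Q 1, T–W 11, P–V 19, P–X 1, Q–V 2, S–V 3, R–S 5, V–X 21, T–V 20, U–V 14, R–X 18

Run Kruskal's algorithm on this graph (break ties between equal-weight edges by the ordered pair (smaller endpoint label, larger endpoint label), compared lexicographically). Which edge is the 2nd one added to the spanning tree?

Kruskal's algorithm — process edges by increasing weight (ties by edge label):
P–Q (1): add — endpoints in different components.
P–X (1): add — endpoints in different components.
Q–V (2): add — endpoints in different components.
S–U (2): add — endpoints in different components.
S–W (2): add — endpoints in different components.
W–X (2): add — endpoints in different components.
S–V (3): skip — S and V already connected.
R–S (5): add — endpoints in different components.
R–U (6): skip — U and R already connected.
S–T (11): add — endpoints in different components.
The 2nd edge added is P–X.

P-X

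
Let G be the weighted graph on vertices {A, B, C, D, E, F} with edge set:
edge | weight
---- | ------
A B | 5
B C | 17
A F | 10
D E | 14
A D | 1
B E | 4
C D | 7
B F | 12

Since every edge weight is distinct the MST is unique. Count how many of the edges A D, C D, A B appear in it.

3

Sort edges by weight, then run Kruskal:
A D (1): add. Components now {A,D} {B} {C} {E} {F}
B E (4): add. Components now {A,D} {B,E} {C} {F}
A B (5): add. Components now {A,B,D,E} {C} {F}
C D (7): add. Components now {A,B,C,D,E} {F}
A F (10): add. Components now {A,B,C,D,E,F}
MST edge set: {A D, B E, A B, C D, A F}.
Of the listed edges, {A D, C D, A B} are in the MST → 3.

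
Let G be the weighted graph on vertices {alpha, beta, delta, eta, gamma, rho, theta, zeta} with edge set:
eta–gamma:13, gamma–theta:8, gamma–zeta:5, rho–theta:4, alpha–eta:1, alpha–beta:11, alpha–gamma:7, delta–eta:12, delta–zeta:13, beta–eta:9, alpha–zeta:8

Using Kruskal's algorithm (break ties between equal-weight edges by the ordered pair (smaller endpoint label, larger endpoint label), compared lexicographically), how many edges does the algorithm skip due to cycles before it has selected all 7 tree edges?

2

Kruskal's algorithm — process edges by increasing weight (ties by edge label):
alpha–eta (1): add — endpoints in different components.
rho–theta (4): add — endpoints in different components.
gamma–zeta (5): add — endpoints in different components.
alpha–gamma (7): add — endpoints in different components.
alpha–zeta (8): skip — zeta and alpha already connected.
gamma–theta (8): add — endpoints in different components.
beta–eta (9): add — endpoints in different components.
alpha–beta (11): skip — alpha and beta already connected.
delta–eta (12): add — endpoints in different components.
Edges rejected before the tree was complete: 2.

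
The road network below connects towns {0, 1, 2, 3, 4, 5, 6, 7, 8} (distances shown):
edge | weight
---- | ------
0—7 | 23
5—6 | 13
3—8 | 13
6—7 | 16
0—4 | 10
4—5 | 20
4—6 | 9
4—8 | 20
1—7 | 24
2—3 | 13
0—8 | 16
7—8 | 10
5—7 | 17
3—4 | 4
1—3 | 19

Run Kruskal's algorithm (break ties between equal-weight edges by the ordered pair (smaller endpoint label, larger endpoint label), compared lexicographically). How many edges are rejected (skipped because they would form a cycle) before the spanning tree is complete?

Sort edges by weight, then run Kruskal:
3—4 (4): add — endpoints in different components.
4—6 (9): add — endpoints in different components.
0—4 (10): add — endpoints in different components.
7—8 (10): add — endpoints in different components.
2—3 (13): add — endpoints in different components.
3—8 (13): add — endpoints in different components.
5—6 (13): add — endpoints in different components.
0—8 (16): skip — 0 and 8 already connected.
6—7 (16): skip — 6 and 7 already connected.
5—7 (17): skip — 5 and 7 already connected.
1—3 (19): add — endpoints in different components.
Edges rejected before the tree was complete: 3.

3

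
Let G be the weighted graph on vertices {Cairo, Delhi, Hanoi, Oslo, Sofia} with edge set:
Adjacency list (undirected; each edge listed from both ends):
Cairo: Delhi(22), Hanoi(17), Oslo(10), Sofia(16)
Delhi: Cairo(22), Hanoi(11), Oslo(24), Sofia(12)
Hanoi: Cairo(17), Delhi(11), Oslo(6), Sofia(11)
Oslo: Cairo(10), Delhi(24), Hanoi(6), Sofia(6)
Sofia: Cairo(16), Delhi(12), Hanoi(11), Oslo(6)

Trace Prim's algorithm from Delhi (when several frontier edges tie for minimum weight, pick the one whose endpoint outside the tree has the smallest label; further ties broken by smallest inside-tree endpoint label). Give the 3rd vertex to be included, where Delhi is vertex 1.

Grow the tree from Delhi using Prim:
Step 1: cheapest edge leaving the tree is Delhi—Hanoi (11); add Hanoi.
Step 2: cheapest edge leaving the tree is Hanoi—Oslo (6); add Oslo.
Step 3: cheapest edge leaving the tree is Oslo—Sofia (6); add Sofia.
Step 4: cheapest edge leaving the tree is Cairo—Oslo (10); add Cairo.
Vertex order: Delhi, Hanoi, Oslo, Sofia, Cairo. The 3rd vertex is Oslo.

Oslo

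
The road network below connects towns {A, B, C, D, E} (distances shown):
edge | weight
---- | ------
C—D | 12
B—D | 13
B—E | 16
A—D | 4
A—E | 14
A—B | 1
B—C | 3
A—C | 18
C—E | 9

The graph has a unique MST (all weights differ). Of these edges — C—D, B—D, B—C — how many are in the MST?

Kruskal: consider edges lightest-first.
A—B (1): add. Components now {A,B} {C} {D} {E}
B—C (3): add. Components now {A,B,C} {D} {E}
A—D (4): add. Components now {A,B,C,D} {E}
C—E (9): add. Components now {A,B,C,D,E}
MST edge set: {A—B, B—C, A—D, C—E}.
Of the listed edges, {B—C} are in the MST → 1.

1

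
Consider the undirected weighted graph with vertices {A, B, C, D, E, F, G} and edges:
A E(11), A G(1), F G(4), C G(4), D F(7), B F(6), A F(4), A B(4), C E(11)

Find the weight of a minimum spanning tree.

Sort edges by weight, then run Kruskal:
A G (1): add — endpoints in different components.
A B (4): add — endpoints in different components.
A F (4): add — endpoints in different components.
C G (4): add — endpoints in different components.
F G (4): skip — F and G already connected.
B F (6): skip — B and F already connected.
D F (7): add — endpoints in different components.
A E (11): add — endpoints in different components.
MST edges: A G, A B, A F, C G, D F, A E; total weight 1+4+4+4+7+11 = 31.

31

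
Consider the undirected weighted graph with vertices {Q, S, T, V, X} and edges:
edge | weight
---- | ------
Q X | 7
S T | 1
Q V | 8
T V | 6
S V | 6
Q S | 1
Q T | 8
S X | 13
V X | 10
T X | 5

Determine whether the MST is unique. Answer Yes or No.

Kruskal: consider edges lightest-first.
Q S (1): add. Components now {T} {Q,S} {V} {X}
S T (1): add. Components now {Q,S,T} {V} {X}
T X (5): add. Components now {Q,S,T,X} {V}
S V (6): add. Components now {Q,S,T,V,X}
Non-tree edge T V has weight 6, equal to the heaviest edge on its tree cycle — swapping gives another MST of the same weight. Not unique.

No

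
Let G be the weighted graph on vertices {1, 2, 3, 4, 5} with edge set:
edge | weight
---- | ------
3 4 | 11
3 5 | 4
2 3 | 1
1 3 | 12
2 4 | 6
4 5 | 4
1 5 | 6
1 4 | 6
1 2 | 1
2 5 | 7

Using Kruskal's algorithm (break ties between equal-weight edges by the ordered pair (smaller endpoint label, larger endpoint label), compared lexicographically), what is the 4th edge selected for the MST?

4-5

Kruskal's algorithm — process edges by increasing weight (ties by edge label):
1 2 (1): add — endpoints in different components.
2 3 (1): add — endpoints in different components.
3 5 (4): add — endpoints in different components.
4 5 (4): add — endpoints in different components.
The 4th edge added is 4 5.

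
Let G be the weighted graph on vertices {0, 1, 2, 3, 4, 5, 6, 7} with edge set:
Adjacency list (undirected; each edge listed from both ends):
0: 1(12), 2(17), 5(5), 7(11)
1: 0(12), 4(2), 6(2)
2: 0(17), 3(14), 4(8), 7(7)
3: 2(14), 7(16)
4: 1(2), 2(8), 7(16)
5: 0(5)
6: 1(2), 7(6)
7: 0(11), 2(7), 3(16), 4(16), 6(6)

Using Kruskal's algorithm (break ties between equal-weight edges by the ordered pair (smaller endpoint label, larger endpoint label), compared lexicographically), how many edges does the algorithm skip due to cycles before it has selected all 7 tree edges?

2

Kruskal's algorithm — process edges by increasing weight (ties by edge label):
1-4 (2): add — endpoints in different components.
1-6 (2): add — endpoints in different components.
0-5 (5): add — endpoints in different components.
6-7 (6): add — endpoints in different components.
2-7 (7): add — endpoints in different components.
2-4 (8): skip — 2 and 4 already connected.
0-7 (11): add — endpoints in different components.
0-1 (12): skip — 0 and 1 already connected.
2-3 (14): add — endpoints in different components.
Edges rejected before the tree was complete: 2.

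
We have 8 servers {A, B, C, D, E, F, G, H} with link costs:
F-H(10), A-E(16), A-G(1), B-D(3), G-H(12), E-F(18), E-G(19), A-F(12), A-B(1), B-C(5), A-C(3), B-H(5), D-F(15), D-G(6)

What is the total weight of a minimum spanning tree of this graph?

39

Kruskal: consider edges lightest-first.
A-B (1): add — endpoints in different components.
A-G (1): add — endpoints in different components.
A-C (3): add — endpoints in different components.
B-D (3): add — endpoints in different components.
B-C (5): skip — B and C already connected.
B-H (5): add — endpoints in different components.
D-G (6): skip — D and G already connected.
F-H (10): add — endpoints in different components.
A-F (12): skip — A and F already connected.
G-H (12): skip — G and H already connected.
D-F (15): skip — D and F already connected.
A-E (16): add — endpoints in different components.
MST edges: A-B, A-G, A-C, B-D, B-H, F-H, A-E; total weight 1+1+3+3+5+10+16 = 39.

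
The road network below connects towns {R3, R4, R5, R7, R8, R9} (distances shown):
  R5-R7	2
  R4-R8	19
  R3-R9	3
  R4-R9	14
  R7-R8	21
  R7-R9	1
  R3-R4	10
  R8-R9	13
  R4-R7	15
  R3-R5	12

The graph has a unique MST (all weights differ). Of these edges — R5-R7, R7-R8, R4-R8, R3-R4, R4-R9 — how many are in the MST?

2

Kruskal's algorithm — process edges by increasing weight (ties by edge label):
R7-R9 (1): add — endpoints in different components.
R5-R7 (2): add — endpoints in different components.
R3-R9 (3): add — endpoints in different components.
R3-R4 (10): add — endpoints in different components.
R3-R5 (12): skip — R3 and R5 already connected.
R8-R9 (13): add — endpoints in different components.
MST edge set: {R7-R9, R5-R7, R3-R9, R3-R4, R8-R9}.
Of the listed edges, {R5-R7, R3-R4} are in the MST → 2.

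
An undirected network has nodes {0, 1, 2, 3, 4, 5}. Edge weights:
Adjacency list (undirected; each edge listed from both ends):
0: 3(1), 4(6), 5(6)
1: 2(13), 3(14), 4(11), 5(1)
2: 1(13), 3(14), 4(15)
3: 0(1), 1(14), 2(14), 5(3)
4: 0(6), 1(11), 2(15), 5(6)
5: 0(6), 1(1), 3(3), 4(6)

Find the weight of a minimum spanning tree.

Prim's algorithm from 1:
Step 1: frontier [1—5 1, 1—4 11, 1—2 13, 1—3 14] → take 1—5 (1); add 5.
Step 2: frontier [1—4 11, 1—2 13, 1—3 14, 3—5 3, 0—5 6, 4—5 6] → take 3—5 (3); add 3.
Step 3: frontier [1—4 11, 1—2 13, 0—3 1, 2—3 14, 0—5 6, 4—5 6] → take 0—3 (1); add 0.
Step 4: frontier [0—4 6, 1—4 11, 1—2 13, 2—3 14, 4—5 6] → take 0—4 (6); add 4.
Step 5: frontier [1—2 13, 2—3 14, 2—4 15] → take 1—2 (13); add 2.
MST edges: 1—5, 3—5, 0—3, 0—4, 1—2; total weight 1+3+1+6+13 = 24.

24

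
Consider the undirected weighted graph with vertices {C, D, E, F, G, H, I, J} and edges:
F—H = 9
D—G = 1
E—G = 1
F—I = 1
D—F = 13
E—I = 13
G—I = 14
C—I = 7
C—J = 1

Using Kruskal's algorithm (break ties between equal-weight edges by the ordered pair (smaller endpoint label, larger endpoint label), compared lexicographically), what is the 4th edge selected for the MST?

Kruskal's algorithm — process edges by increasing weight (ties by edge label):
C—J (1): add — endpoints in different components.
D—G (1): add — endpoints in different components.
E—G (1): add — endpoints in different components.
F—I (1): add — endpoints in different components.
C—I (7): add — endpoints in different components.
F—H (9): add — endpoints in different components.
D—F (13): add — endpoints in different components.
The 4th edge added is F—I.

F-I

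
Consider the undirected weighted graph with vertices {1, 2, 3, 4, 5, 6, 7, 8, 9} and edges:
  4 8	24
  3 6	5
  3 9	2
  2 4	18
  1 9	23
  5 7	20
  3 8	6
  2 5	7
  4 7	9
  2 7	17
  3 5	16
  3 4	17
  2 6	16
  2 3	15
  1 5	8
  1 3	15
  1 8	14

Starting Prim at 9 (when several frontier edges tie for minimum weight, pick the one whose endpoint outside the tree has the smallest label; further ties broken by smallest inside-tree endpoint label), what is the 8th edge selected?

Prim's algorithm from 9:
Step 1: cheapest edge leaving the tree is 3 9 (2); add 3.
Step 2: cheapest edge leaving the tree is 3 6 (5); add 6.
Step 3: cheapest edge leaving the tree is 3 8 (6); add 8.
Step 4: cheapest edge leaving the tree is 1 8 (14); add 1.
Step 5: cheapest edge leaving the tree is 1 5 (8); add 5.
Step 6: cheapest edge leaving the tree is 2 5 (7); add 2.
Step 7: cheapest edge leaving the tree is 3 4 (17); add 4.
Step 8: cheapest edge leaving the tree is 4 7 (9); add 7.
The 8th edge added is 4 7.

4-7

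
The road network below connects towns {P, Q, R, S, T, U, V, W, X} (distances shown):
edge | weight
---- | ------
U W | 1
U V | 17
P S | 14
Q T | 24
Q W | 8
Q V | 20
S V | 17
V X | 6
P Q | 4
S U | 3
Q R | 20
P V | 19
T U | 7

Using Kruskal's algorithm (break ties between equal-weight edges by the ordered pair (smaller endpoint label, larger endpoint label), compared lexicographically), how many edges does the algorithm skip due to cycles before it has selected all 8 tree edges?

Sort edges by weight, then run Kruskal:
U W (1): add — endpoints in different components.
S U (3): add — endpoints in different components.
P Q (4): add — endpoints in different components.
V X (6): add — endpoints in different components.
T U (7): add — endpoints in different components.
Q W (8): add — endpoints in different components.
P S (14): skip — S and P already connected.
S V (17): add — endpoints in different components.
U V (17): skip — U and V already connected.
P V (19): skip — V and P already connected.
Q R (20): add — endpoints in different components.
Edges rejected before the tree was complete: 3.

3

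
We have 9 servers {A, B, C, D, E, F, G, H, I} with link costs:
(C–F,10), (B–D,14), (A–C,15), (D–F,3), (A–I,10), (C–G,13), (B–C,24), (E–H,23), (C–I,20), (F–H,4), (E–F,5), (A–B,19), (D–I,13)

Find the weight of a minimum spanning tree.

72

Sort edges by weight, then run Kruskal:
D–F (3): add — endpoints in different components.
F–H (4): add — endpoints in different components.
E–F (5): add — endpoints in different components.
A–I (10): add — endpoints in different components.
C–F (10): add — endpoints in different components.
C–G (13): add — endpoints in different components.
D–I (13): add — endpoints in different components.
B–D (14): add — endpoints in different components.
MST edges: D–F, F–H, E–F, A–I, C–F, C–G, D–I, B–D; total weight 3+4+5+10+10+13+13+14 = 72.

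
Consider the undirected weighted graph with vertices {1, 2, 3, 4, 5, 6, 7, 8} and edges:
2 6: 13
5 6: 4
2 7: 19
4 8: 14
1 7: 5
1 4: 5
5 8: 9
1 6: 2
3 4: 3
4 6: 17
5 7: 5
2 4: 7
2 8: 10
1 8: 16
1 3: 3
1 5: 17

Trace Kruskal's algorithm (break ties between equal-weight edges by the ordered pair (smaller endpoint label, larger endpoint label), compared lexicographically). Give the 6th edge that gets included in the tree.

Kruskal's algorithm — process edges by increasing weight (ties by edge label):
1 6 (2): add — endpoints in different components.
1 3 (3): add — endpoints in different components.
3 4 (3): add — endpoints in different components.
5 6 (4): add — endpoints in different components.
1 4 (5): skip — 1 and 4 already connected.
1 7 (5): add — endpoints in different components.
5 7 (5): skip — 5 and 7 already connected.
2 4 (7): add — endpoints in different components.
5 8 (9): add — endpoints in different components.
The 6th edge added is 2 4.

2-4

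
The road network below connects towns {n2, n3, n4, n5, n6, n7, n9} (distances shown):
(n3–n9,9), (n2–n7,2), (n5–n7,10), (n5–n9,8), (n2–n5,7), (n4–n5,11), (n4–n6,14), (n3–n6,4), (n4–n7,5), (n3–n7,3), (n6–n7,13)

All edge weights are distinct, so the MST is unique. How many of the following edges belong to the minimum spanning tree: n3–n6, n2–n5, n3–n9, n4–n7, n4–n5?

Sort edges by weight, then run Kruskal:
n2–n7 (2): add. Components now {n4} {n6} {n2,n7} {n9} {n5} {n3}
n3–n7 (3): add. Components now {n4} {n6} {n2,n3,n7} {n9} {n5}
n3–n6 (4): add. Components now {n4} {n2,n3,n6,n7} {n9} {n5}
n4–n7 (5): add. Components now {n2,n3,n4,n6,n7} {n9} {n5}
n2–n5 (7): add. Components now {n2,n3,n4,n5,n6,n7} {n9}
n5–n9 (8): add. Components now {n2,n3,n4,n5,n6,n7,n9}
MST edge set: {n2–n7, n3–n7, n3–n6, n4–n7, n2–n5, n5–n9}.
Of the listed edges, {n3–n6, n2–n5, n4–n7} are in the MST → 3.

3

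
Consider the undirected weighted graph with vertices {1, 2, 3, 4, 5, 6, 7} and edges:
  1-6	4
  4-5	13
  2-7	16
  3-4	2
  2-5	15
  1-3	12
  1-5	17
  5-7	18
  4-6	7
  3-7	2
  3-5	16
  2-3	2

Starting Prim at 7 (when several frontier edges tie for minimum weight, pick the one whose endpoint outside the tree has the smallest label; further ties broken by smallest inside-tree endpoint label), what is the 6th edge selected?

4-5

Grow the tree from 7 using Prim:
Step 1: cheapest edge leaving the tree is 3-7 (2); add 3.
Step 2: cheapest edge leaving the tree is 2-3 (2); add 2.
Step 3: cheapest edge leaving the tree is 3-4 (2); add 4.
Step 4: cheapest edge leaving the tree is 4-6 (7); add 6.
Step 5: cheapest edge leaving the tree is 1-6 (4); add 1.
Step 6: cheapest edge leaving the tree is 4-5 (13); add 5.
The 6th edge added is 4-5.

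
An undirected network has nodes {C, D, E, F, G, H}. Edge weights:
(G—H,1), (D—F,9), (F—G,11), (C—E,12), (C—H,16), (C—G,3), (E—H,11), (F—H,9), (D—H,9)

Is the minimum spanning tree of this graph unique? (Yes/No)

Kruskal: consider edges lightest-first.
G—H (1): add — endpoints in different components.
C—G (3): add — endpoints in different components.
D—F (9): add — endpoints in different components.
D—H (9): add — endpoints in different components.
F—H (9): skip — F and H already connected.
E—H (11): add — endpoints in different components.
Non-tree edge F—H has weight 9, equal to the heaviest edge on its tree cycle — swapping gives another MST of the same weight. Not unique.

No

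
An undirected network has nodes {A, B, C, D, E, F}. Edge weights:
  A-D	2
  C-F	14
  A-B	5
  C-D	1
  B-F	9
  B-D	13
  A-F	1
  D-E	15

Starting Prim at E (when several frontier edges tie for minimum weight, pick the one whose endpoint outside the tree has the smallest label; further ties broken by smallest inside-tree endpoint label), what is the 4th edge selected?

A-F

Prim, starting at E.
Step 1: cheapest edge leaving the tree is D-E (15); add D.
Step 2: cheapest edge leaving the tree is C-D (1); add C.
Step 3: cheapest edge leaving the tree is A-D (2); add A.
Step 4: cheapest edge leaving the tree is A-F (1); add F.
Step 5: cheapest edge leaving the tree is A-B (5); add B.
The 4th edge added is A-F.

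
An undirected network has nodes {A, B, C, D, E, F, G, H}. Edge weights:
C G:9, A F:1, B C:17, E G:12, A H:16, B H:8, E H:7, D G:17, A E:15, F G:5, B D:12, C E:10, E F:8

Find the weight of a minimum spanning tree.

Sort edges by weight, then run Kruskal:
A F (1): add — endpoints in different components.
F G (5): add — endpoints in different components.
E H (7): add — endpoints in different components.
B H (8): add — endpoints in different components.
E F (8): add — endpoints in different components.
C G (9): add — endpoints in different components.
C E (10): skip — C and E already connected.
B D (12): add — endpoints in different components.
MST edges: A F, F G, E H, B H, E F, C G, B D; total weight 1+5+7+8+8+9+12 = 50.

50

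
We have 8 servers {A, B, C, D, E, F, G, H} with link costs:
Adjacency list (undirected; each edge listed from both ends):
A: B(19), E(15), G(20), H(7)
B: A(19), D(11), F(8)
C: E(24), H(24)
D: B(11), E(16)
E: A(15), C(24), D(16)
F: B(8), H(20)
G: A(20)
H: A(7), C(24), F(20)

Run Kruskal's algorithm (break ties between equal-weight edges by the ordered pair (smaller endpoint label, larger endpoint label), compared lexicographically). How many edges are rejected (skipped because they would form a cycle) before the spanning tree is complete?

2

Sort edges by weight, then run Kruskal:
A—H (7): add — endpoints in different components.
B—F (8): add — endpoints in different components.
B—D (11): add — endpoints in different components.
A—E (15): add — endpoints in different components.
D—E (16): add — endpoints in different components.
A—B (19): skip — A and B already connected.
A—G (20): add — endpoints in different components.
F—H (20): skip — F and H already connected.
C—E (24): add — endpoints in different components.
Edges rejected before the tree was complete: 2.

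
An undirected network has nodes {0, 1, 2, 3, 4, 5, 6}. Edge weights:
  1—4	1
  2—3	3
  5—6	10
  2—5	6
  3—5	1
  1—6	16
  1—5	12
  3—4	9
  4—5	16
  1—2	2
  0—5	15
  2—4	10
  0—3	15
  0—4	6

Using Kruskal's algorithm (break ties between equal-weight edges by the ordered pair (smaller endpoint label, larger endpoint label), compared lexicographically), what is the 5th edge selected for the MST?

Kruskal: consider edges lightest-first.
1—4 (1): add. Components now {0} {1,4} {2} {3} {5} {6}
3—5 (1): add. Components now {0} {1,4} {2} {3,5} {6}
1—2 (2): add. Components now {0} {1,2,4} {3,5} {6}
2—3 (3): add. Components now {0} {1,2,3,4,5} {6}
0—4 (6): add. Components now {0,1,2,3,4,5} {6}
2—5 (6): skip — 2 and 5 already connected.
3—4 (9): skip — 3 and 4 already connected.
2—4 (10): skip — 2 and 4 already connected.
5—6 (10): add. Components now {0,1,2,3,4,5,6}
The 5th edge added is 0—4.

0-4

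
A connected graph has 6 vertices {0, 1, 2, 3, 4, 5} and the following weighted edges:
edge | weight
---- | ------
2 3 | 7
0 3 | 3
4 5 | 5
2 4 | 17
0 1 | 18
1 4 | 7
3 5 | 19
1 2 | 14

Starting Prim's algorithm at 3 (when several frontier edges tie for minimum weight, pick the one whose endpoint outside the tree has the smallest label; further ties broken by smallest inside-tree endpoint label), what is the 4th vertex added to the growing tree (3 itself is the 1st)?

1

Prim, starting at 3.
Step 1: cheapest edge leaving the tree is 0 3 (3); add 0.
Step 2: cheapest edge leaving the tree is 2 3 (7); add 2.
Step 3: cheapest edge leaving the tree is 1 2 (14); add 1.
Step 4: cheapest edge leaving the tree is 1 4 (7); add 4.
Step 5: cheapest edge leaving the tree is 4 5 (5); add 5.
Vertex order: 3, 0, 2, 1, 4, 5. The 4th vertex is 1.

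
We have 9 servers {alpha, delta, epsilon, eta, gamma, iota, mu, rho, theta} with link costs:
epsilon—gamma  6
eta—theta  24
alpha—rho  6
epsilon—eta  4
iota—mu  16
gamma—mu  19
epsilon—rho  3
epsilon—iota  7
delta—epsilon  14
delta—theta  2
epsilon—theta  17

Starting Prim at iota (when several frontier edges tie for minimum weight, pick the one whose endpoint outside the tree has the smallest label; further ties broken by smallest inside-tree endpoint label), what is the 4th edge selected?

Prim, starting at iota.
Step 1: frontier [epsilon—iota 7, iota—mu 16] → take epsilon—iota (7); add epsilon.
Step 2: frontier [epsilon—rho 3, epsilon—eta 4, epsilon—gamma 6, delta—epsilon 14, epsilon—theta 17, iota—mu 16] → take epsilon—rho (3); add rho.
Step 3: frontier [epsilon—eta 4, epsilon—gamma 6, delta—epsilon 14, epsilon—theta 17, iota—mu 16, alpha—rho 6] → take epsilon—eta (4); add eta.
Step 4: frontier [epsilon—gamma 6, delta—epsilon 14, epsilon—theta 17, eta—theta 24, iota—mu 16, alpha—rho 6] → take alpha—rho (6); add alpha.
Step 5: frontier [epsilon—gamma 6, delta—epsilon 14, epsilon—theta 17, eta—theta 24, iota—mu 16] → take epsilon—gamma (6); add gamma.
Step 6: frontier [delta—epsilon 14, epsilon—theta 17, eta—theta 24, gamma—mu 19, iota—mu 16] → take delta—epsilon (14); add delta.
Step 7: frontier [delta—theta 2, epsilon—theta 17, eta—theta 24, gamma—mu 19, iota—mu 16] → take delta—theta (2); add theta.
Step 8: frontier [gamma—mu 19, iota—mu 16] → take iota—mu (16); add mu.
The 4th edge added is alpha—rho.

alpha-rho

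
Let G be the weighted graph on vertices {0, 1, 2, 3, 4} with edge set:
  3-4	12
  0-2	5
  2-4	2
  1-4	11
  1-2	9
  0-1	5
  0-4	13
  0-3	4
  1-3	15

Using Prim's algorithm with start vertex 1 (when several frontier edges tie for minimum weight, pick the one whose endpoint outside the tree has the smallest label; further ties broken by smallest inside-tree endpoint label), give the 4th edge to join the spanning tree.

2-4

Grow the tree from 1 using Prim:
Step 1: cheapest edge leaving the tree is 0-1 (5); add 0.
Step 2: cheapest edge leaving the tree is 0-3 (4); add 3.
Step 3: cheapest edge leaving the tree is 0-2 (5); add 2.
Step 4: cheapest edge leaving the tree is 2-4 (2); add 4.
The 4th edge added is 2-4.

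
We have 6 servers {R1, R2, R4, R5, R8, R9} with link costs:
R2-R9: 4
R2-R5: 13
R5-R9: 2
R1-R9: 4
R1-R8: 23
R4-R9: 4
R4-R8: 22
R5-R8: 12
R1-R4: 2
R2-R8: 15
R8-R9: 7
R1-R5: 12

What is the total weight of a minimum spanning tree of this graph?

19

Kruskal's algorithm — process edges by increasing weight (ties by edge label):
R1-R4 (2): add. Components now {R8} {R2} {R5} {R1,R4} {R9}
R5-R9 (2): add. Components now {R8} {R2} {R5,R9} {R1,R4}
R1-R9 (4): add. Components now {R8} {R2} {R1,R4,R5,R9}
R2-R9 (4): add. Components now {R8} {R1,R2,R4,R5,R9}
R4-R9 (4): skip — R4 and R9 already connected.
R8-R9 (7): add. Components now {R1,R2,R4,R5,R8,R9}
MST edges: R1-R4, R5-R9, R1-R9, R2-R9, R8-R9; total weight 2+2+4+4+7 = 19.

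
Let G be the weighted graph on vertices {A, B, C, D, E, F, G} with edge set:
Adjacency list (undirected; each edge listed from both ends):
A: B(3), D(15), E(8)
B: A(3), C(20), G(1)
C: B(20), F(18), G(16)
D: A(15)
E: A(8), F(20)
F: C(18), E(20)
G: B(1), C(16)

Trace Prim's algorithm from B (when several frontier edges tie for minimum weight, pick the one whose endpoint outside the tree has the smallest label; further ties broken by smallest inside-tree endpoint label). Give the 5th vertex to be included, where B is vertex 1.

D

Prim, starting at B.
Step 1: cheapest edge leaving the tree is B-G (1); add G.
Step 2: cheapest edge leaving the tree is A-B (3); add A.
Step 3: cheapest edge leaving the tree is A-E (8); add E.
Step 4: cheapest edge leaving the tree is A-D (15); add D.
Step 5: cheapest edge leaving the tree is C-G (16); add C.
Step 6: cheapest edge leaving the tree is C-F (18); add F.
Vertex order: B, G, A, E, D, C, F. The 5th vertex is D.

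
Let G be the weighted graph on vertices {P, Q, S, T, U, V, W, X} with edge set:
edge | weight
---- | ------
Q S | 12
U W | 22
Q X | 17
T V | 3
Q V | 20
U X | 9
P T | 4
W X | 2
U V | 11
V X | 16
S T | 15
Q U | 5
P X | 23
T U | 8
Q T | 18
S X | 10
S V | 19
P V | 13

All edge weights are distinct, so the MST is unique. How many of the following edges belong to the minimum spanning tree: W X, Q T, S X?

2

Kruskal: consider edges lightest-first.
W X (2): add — endpoints in different components.
T V (3): add — endpoints in different components.
P T (4): add — endpoints in different components.
Q U (5): add — endpoints in different components.
T U (8): add — endpoints in different components.
U X (9): add — endpoints in different components.
S X (10): add — endpoints in different components.
MST edge set: {W X, T V, P T, Q U, T U, U X, S X}.
Of the listed edges, {W X, S X} are in the MST → 2.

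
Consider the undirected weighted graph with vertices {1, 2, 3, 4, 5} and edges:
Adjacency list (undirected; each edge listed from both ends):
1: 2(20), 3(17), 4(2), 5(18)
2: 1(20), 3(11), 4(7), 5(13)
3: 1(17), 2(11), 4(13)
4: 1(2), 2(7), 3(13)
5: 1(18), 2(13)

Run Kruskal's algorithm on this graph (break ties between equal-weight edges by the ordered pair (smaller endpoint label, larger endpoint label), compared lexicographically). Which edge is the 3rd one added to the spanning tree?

2-3

Kruskal: consider edges lightest-first.
1—4 (2): add. Components now {1,4} {2} {3} {5}
2—4 (7): add. Components now {1,2,4} {3} {5}
2—3 (11): add. Components now {1,2,3,4} {5}
2—5 (13): add. Components now {1,2,3,4,5}
The 3rd edge added is 2—3.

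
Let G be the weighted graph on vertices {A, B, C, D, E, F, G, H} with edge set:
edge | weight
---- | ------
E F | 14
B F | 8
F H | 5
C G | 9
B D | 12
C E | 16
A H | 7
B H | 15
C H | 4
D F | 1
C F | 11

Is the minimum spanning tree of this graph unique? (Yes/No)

Yes

Sort edges by weight, then run Kruskal:
D F (1): add — endpoints in different components.
C H (4): add — endpoints in different components.
F H (5): add — endpoints in different components.
A H (7): add — endpoints in different components.
B F (8): add — endpoints in different components.
C G (9): add — endpoints in different components.
C F (11): skip — C and F already connected.
B D (12): skip — B and D already connected.
E F (14): add — endpoints in different components.
Every non-tree edge has weight strictly greater than the heaviest edge on the tree path between its endpoints, so the MST is unique.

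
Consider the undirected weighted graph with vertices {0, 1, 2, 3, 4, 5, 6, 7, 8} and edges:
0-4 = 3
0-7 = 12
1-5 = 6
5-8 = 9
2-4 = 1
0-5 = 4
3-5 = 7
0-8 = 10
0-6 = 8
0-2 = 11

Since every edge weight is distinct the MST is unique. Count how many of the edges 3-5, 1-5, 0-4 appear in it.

Sort edges by weight, then run Kruskal:
2-4 (1): add — endpoints in different components.
0-4 (3): add — endpoints in different components.
0-5 (4): add — endpoints in different components.
1-5 (6): add — endpoints in different components.
3-5 (7): add — endpoints in different components.
0-6 (8): add — endpoints in different components.
5-8 (9): add — endpoints in different components.
0-8 (10): skip — 0 and 8 already connected.
0-2 (11): skip — 0 and 2 already connected.
0-7 (12): add — endpoints in different components.
MST edge set: {2-4, 0-4, 0-5, 1-5, 3-5, 0-6, 5-8, 0-7}.
Of the listed edges, {3-5, 1-5, 0-4} are in the MST → 3.

3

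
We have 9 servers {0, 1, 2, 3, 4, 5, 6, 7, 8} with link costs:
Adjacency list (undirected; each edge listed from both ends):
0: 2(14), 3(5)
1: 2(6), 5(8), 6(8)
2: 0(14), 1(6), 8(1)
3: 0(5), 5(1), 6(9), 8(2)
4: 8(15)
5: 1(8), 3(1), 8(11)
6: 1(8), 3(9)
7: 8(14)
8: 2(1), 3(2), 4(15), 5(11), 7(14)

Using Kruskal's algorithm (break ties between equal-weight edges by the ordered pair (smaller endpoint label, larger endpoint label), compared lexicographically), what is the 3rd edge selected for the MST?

3-8

Kruskal's algorithm — process edges by increasing weight (ties by edge label):
2-8 (1): add — endpoints in different components.
3-5 (1): add — endpoints in different components.
3-8 (2): add — endpoints in different components.
0-3 (5): add — endpoints in different components.
1-2 (6): add — endpoints in different components.
1-5 (8): skip — 1 and 5 already connected.
1-6 (8): add — endpoints in different components.
3-6 (9): skip — 3 and 6 already connected.
5-8 (11): skip — 5 and 8 already connected.
0-2 (14): skip — 0 and 2 already connected.
7-8 (14): add — endpoints in different components.
4-8 (15): add — endpoints in different components.
The 3rd edge added is 3-8.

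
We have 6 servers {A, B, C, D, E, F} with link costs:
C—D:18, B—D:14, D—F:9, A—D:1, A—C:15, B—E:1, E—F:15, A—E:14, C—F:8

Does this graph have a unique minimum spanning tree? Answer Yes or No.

Kruskal: consider edges lightest-first.
A—D (1): add. Components now {A,D} {B} {C} {E} {F}
B—E (1): add. Components now {A,D} {B,E} {C} {F}
C—F (8): add. Components now {A,D} {B,E} {C,F}
D—F (9): add. Components now {A,C,D,F} {B,E}
A—E (14): add. Components now {A,B,C,D,E,F}
Non-tree edge B—D has weight 14, equal to the heaviest edge on its tree cycle — swapping gives another MST of the same weight. Not unique.

No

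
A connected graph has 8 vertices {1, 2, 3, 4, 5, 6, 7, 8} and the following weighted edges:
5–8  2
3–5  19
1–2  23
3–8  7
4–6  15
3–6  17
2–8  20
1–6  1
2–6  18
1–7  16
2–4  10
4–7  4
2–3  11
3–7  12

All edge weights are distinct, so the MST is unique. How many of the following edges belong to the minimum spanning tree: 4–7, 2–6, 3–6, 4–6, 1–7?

Sort edges by weight, then run Kruskal:
1–6 (1): add — endpoints in different components.
5–8 (2): add — endpoints in different components.
4–7 (4): add — endpoints in different components.
3–8 (7): add — endpoints in different components.
2–4 (10): add — endpoints in different components.
2–3 (11): add — endpoints in different components.
3–7 (12): skip — 3 and 7 already connected.
4–6 (15): add — endpoints in different components.
MST edge set: {1–6, 5–8, 4–7, 3–8, 2–4, 2–3, 4–6}.
Of the listed edges, {4–7, 4–6} are in the MST → 2.

2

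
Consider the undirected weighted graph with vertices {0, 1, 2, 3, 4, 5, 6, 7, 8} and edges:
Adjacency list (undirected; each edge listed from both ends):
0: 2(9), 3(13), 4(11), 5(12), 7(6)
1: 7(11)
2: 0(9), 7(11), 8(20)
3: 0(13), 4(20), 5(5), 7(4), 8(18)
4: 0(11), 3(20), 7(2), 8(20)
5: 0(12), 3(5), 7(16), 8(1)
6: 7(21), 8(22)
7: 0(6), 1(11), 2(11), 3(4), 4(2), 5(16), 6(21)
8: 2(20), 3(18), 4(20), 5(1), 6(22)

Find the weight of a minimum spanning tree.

Kruskal: consider edges lightest-first.
5—8 (1): add — endpoints in different components.
4—7 (2): add — endpoints in different components.
3—7 (4): add — endpoints in different components.
3—5 (5): add — endpoints in different components.
0—7 (6): add — endpoints in different components.
0—2 (9): add — endpoints in different components.
0—4 (11): skip — 0 and 4 already connected.
1—7 (11): add — endpoints in different components.
2—7 (11): skip — 2 and 7 already connected.
0—5 (12): skip — 0 and 5 already connected.
0—3 (13): skip — 0 and 3 already connected.
5—7 (16): skip — 5 and 7 already connected.
3—8 (18): skip — 3 and 8 already connected.
2—8 (20): skip — 2 and 8 already connected.
3—4 (20): skip — 3 and 4 already connected.
4—8 (20): skip — 4 and 8 already connected.
6—7 (21): add — endpoints in different components.
MST edges: 5—8, 4—7, 3—7, 3—5, 0—7, 0—2, 1—7, 6—7; total weight 1+2+4+5+6+9+11+21 = 59.

59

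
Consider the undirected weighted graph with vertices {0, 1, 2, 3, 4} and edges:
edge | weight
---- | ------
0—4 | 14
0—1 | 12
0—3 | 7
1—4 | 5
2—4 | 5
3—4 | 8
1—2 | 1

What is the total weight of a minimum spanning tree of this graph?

Sort edges by weight, then run Kruskal:
1—2 (1): add. Components now {0} {1,2} {3} {4}
1—4 (5): add. Components now {0} {1,2,4} {3}
2—4 (5): skip — 2 and 4 already connected.
0—3 (7): add. Components now {0,3} {1,2,4}
3—4 (8): add. Components now {0,1,2,3,4}
MST edges: 1—2, 1—4, 0—3, 3—4; total weight 1+5+7+8 = 21.

21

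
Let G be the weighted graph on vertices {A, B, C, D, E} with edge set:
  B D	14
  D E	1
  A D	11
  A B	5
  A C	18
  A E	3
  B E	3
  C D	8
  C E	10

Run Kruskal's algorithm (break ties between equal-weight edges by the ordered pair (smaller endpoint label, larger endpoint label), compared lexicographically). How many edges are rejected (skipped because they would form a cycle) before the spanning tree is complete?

Sort edges by weight, then run Kruskal:
D E (1): add. Components now {A} {B} {C} {D,E}
A E (3): add. Components now {A,D,E} {B} {C}
B E (3): add. Components now {A,B,D,E} {C}
A B (5): skip — A and B already connected.
C D (8): add. Components now {A,B,C,D,E}
Edges rejected before the tree was complete: 1.

1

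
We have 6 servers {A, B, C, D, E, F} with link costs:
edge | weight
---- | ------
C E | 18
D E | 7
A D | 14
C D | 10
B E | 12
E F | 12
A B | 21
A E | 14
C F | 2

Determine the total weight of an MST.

Grow the tree from E using Prim:
Step 1: frontier [D E 7, B E 12, E F 12, A E 14, C E 18] → take D E (7); add D.
Step 2: frontier [C D 10, A D 14, B E 12, E F 12, A E 14, C E 18] → take C D (10); add C.
Step 3: frontier [C F 2, A D 14, B E 12, E F 12, A E 14] → take C F (2); add F.
Step 4: frontier [A D 14, B E 12, A E 14] → take B E (12); add B.
Step 5: frontier [A B 21, A D 14, A E 14] → take A D (14); add A.
MST edges: D E, C D, C F, B E, A D; total weight 7+10+2+12+14 = 45.

45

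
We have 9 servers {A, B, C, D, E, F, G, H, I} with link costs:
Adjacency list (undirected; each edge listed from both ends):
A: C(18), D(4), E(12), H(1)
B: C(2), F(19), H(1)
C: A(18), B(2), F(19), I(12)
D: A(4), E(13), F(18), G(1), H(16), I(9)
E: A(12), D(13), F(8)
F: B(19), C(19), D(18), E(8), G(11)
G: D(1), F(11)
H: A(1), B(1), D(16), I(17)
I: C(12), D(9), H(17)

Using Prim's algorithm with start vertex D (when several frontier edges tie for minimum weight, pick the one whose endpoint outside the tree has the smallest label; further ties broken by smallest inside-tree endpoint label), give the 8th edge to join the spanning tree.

Prim, starting at D.
Step 1: cheapest edge leaving the tree is D G (1); add G.
Step 2: cheapest edge leaving the tree is A D (4); add A.
Step 3: cheapest edge leaving the tree is A H (1); add H.
Step 4: cheapest edge leaving the tree is B H (1); add B.
Step 5: cheapest edge leaving the tree is B C (2); add C.
Step 6: cheapest edge leaving the tree is D I (9); add I.
Step 7: cheapest edge leaving the tree is F G (11); add F.
Step 8: cheapest edge leaving the tree is E F (8); add E.
The 8th edge added is E F.

E-F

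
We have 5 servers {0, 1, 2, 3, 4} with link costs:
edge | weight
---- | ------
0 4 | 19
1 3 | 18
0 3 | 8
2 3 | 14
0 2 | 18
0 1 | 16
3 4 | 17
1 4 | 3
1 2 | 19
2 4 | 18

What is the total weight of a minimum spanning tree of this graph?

41

Prim, starting at 3.
Step 1: frontier [0 3 8, 2 3 14, 3 4 17, 1 3 18] → take 0 3 (8); add 0.
Step 2: frontier [0 1 16, 0 2 18, 0 4 19, 2 3 14, 3 4 17, 1 3 18] → take 2 3 (14); add 2.
Step 3: frontier [0 1 16, 0 4 19, 2 4 18, 1 2 19, 3 4 17, 1 3 18] → take 0 1 (16); add 1.
Step 4: frontier [0 4 19, 1 4 3, 2 4 18, 3 4 17] → take 1 4 (3); add 4.
MST edges: 0 3, 2 3, 0 1, 1 4; total weight 8+14+16+3 = 41.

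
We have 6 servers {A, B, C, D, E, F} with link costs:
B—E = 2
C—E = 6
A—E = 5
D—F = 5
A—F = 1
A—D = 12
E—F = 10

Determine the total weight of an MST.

19

Prim, starting at B.
Step 1: frontier [B—E 2] → take B—E (2); add E.
Step 2: frontier [A—E 5, C—E 6, E—F 10] → take A—E (5); add A.
Step 3: frontier [A—F 1, A—D 12, C—E 6, E—F 10] → take A—F (1); add F.
Step 4: frontier [A—D 12, C—E 6, D—F 5] → take D—F (5); add D.
Step 5: frontier [C—E 6] → take C—E (6); add C.
MST edges: B—E, A—E, A—F, D—F, C—E; total weight 2+5+1+5+6 = 19.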